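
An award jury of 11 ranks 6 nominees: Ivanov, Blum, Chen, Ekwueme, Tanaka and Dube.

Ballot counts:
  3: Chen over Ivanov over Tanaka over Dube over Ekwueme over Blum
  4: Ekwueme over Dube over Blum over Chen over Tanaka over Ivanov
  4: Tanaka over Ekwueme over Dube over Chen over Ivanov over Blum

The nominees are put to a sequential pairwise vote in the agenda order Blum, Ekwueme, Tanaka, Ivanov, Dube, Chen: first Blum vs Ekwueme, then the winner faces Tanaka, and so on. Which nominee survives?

Chen

Round 1: Blum vs Ekwueme — 0–11, Ekwueme advances.
Round 2: Ekwueme vs Tanaka — 4–7, Tanaka advances.
Round 3: Tanaka vs Ivanov — 8–3, Tanaka advances.
Round 4: Tanaka vs Dube — 7–4, Tanaka advances.
Round 5: Tanaka vs Chen — 4–7, Chen advances.
The agenda winner is Chen.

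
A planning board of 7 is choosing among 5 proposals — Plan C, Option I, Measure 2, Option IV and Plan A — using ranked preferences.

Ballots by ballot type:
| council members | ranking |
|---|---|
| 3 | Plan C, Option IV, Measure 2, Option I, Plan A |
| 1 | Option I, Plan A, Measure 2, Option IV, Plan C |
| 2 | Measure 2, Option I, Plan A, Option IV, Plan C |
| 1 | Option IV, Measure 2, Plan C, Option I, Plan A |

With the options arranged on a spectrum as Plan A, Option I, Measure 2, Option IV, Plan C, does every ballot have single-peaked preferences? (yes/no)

Axis positions: Plan A=1, Option I=2, Measure 2=3, Option IV=4, Plan C=5.
Ballot type 1 (peak Plan C at position 5): ranking walks positions 5-4-3-2-1, expanding outward from the peak — single-peaked.
Ballot type 2 (peak Option I at position 2): ranking walks positions 2-1-3-4-5, expanding outward from the peak — single-peaked.
Ballot type 3 (peak Measure 2 at position 3): ranking walks positions 3-2-1-4-5, expanding outward from the peak — single-peaked.
Ballot type 4 (peak Option IV at position 4): ranking walks positions 4-3-5-2-1, expanding outward from the peak — single-peaked.
Every ranking is single-peaked on this axis.

yes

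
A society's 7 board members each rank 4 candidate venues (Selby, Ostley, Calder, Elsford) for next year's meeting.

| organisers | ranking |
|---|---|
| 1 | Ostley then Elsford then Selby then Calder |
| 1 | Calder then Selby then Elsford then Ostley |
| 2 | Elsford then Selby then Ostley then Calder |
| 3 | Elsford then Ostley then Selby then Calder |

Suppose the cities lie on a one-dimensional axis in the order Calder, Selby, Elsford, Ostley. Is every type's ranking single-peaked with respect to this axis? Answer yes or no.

yes

Axis positions: Calder=1, Selby=2, Elsford=3, Ostley=4.
Type 1 (peak Ostley at position 4): ranking walks positions 4-3-2-1, expanding outward from the peak — single-peaked.
Type 2 (peak Calder at position 1): ranking walks positions 1-2-3-4, expanding outward from the peak — single-peaked.
Type 3 (peak Elsford at position 3): ranking walks positions 3-2-4-1, expanding outward from the peak — single-peaked.
Type 4 (peak Elsford at position 3): ranking walks positions 3-4-2-1, expanding outward from the peak — single-peaked.
Every ranking is single-peaked on this axis.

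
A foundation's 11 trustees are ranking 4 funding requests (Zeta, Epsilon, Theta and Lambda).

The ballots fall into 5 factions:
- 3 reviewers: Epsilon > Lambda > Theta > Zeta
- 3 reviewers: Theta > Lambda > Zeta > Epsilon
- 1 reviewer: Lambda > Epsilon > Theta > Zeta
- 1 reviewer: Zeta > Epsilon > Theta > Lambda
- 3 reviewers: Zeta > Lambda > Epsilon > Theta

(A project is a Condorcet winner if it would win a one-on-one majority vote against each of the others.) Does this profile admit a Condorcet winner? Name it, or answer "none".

Pairwise majorities:
Zeta vs Epsilon: Zeta, 7–4.
Zeta vs Theta: Zeta is ranked higher on 1+3 = 4 ballots, Theta on 7. Theta wins 7–4.
Zeta vs Lambda: Lambda, 7–4.
Epsilon vs Theta: Epsilon, 8–3.
Epsilon–Lambda: Lambda 7–4.
Theta vs Lambda: 4 to 7, Lambda.
Lambda beats each of Zeta, Epsilon, Theta — Lambda is the Condorcet winner.

Lambda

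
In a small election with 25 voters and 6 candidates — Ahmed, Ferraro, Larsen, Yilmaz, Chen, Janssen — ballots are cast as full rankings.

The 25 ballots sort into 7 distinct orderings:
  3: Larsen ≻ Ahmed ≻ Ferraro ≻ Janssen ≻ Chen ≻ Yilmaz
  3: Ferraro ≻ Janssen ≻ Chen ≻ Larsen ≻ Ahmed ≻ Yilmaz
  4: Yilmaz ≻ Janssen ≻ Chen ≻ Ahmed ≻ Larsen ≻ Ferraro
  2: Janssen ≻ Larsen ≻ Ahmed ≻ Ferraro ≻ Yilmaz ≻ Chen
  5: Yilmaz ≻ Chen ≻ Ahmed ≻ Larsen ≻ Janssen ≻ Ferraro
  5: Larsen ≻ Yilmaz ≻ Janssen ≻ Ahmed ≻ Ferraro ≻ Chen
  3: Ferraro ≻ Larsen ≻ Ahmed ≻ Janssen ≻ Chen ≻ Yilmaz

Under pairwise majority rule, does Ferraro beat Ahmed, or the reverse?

Ahmed

Ballots ranking Ferraro above Ahmed: 3 + 3 = 6.
Ballots ranking Ahmed above Ferraro: 25 − 6 = 19.
Ahmed wins the head-to-head 19–6.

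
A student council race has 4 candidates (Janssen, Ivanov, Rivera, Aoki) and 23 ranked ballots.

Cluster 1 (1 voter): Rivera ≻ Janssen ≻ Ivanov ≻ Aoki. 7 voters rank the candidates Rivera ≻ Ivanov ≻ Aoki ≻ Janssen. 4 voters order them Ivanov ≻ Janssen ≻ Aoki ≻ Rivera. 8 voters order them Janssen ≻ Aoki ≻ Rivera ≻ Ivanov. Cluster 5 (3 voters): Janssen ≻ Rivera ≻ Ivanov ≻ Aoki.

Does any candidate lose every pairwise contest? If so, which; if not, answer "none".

Head-to-head results (23 voters):
Janssen vs Ivanov: Janssen wins 12–11.
Janssen vs Rivera: Janssen, 15–8.
Janssen vs Aoki: Janssen, 16–7.
Ivanov vs Rivera: 4 to 19, Rivera.
Ivanov vs Aoki: Ivanov preferred on 1+7+4+3 = 15 ballots; Ivanov wins 15–8.
Rivera vs Aoki: Aoki wins 12–11.
No candidate is winless: Janssen beats Ivanov; Ivanov beats Aoki; Rivera beats Ivanov; Aoki beats Rivera. There is no Condorcet loser.

none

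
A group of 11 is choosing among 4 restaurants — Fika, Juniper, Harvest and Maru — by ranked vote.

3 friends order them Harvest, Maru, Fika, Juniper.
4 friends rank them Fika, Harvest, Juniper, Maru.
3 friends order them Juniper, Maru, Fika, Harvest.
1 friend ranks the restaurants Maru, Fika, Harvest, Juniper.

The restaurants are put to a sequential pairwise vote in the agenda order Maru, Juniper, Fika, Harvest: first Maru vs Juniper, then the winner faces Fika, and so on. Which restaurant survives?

Fika

Round 1: Maru vs Juniper — 4–7, Juniper advances.
Round 2: Juniper vs Fika — 3–8, Fika advances.
Round 3: Fika vs Harvest — 8–3, Fika advances.
The agenda winner is Fika.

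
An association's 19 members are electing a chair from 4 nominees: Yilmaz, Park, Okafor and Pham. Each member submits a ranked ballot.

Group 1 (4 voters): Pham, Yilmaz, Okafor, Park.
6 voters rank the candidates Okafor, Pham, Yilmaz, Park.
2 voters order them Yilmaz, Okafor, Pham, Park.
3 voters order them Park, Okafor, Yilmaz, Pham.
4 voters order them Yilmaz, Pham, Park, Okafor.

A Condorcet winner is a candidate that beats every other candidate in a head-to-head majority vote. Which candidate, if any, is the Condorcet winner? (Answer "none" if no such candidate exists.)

Check each pair by majority over 19 ballots:
Yilmaz vs Park: Yilmaz is ranked higher on 4+6+2+4 = 16 ballots, Park on 3. Yilmaz wins 16–3.
Yilmaz vs Okafor: 4+2+4 = 10 for Yilmaz, 9 for Okafor — Yilmaz by 10–9.
Yilmaz vs Pham: Yilmaz is ranked higher on 2+3+4 = 9 ballots, Pham on 10. Pham wins 10–9.
Park vs Okafor: Park preferred on 3+4 = 7 ballots; Okafor wins 12–7.
Park vs Pham: 3 for Park, 16 for Pham — Pham by 16–3.
Okafor vs Pham: 6+2+3 = 11 for Okafor, 8 for Pham — Okafor by 11–8.
No candidate is unbeaten: Yilmaz loses to Pham; Park loses to Yilmaz; Okafor loses to Yilmaz; Pham loses to Okafor. In particular Yilmaz beats Okafor beats Pham beats Yilmaz is a majority cycle — no Condorcet winner exists.

none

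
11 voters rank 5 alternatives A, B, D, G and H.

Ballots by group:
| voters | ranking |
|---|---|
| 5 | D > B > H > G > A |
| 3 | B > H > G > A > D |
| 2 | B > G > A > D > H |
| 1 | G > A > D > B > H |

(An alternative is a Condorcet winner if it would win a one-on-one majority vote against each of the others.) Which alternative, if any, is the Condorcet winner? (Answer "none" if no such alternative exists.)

Check each pair by majority over 11 ballots:
A vs B: A is ranked higher on 1 ballot, B on 10. B wins 10–1.
A vs D: 6 to 5, A.
A vs G: A preferred on 0 ballots; G wins 11–0.
A vs H: A is ranked higher on 2+1 = 3 ballots, H on 8. H wins 8–3.
B vs D: 5 to 6, D.
B vs G: B preferred on 5+3+2 = 10 ballots; B wins 10–1.
B vs H: B preferred on 5+3+2+1 = 11 ballots; B wins 11–0.
D vs G: 5 for D, 6 for G — G by 6–5.
D vs H: D preferred on 5+2+1 = 8 ballots; D wins 8–3.
G vs H: G is ranked higher on 2+1 = 3 ballots, H on 8. H wins 8–3.
No alternative is unbeaten: A loses to B; B loses to D; D loses to A; G loses to B; H loses to B. In particular A > D > B > A is a majority cycle — no Condorcet winner exists.

none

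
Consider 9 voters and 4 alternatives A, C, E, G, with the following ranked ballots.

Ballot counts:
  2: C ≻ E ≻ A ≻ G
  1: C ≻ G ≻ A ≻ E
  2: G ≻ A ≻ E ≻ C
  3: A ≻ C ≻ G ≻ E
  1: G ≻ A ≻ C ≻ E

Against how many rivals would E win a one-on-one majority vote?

0

E against each rival (9 voters):
E–A: A 7–2.
E vs C: 2 for E, 7 for C — C by 7–2.
E vs G: 2 to 7, G.
E beats no one; loses to A, C, G — 0 pairwise wins.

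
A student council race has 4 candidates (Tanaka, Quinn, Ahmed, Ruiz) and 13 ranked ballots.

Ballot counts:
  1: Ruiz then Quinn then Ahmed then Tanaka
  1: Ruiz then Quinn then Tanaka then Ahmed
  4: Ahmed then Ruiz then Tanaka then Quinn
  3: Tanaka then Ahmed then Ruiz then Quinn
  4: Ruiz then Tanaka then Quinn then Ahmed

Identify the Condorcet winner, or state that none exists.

none

Pairwise majorities:
Tanaka vs Quinn: Tanaka is ranked higher on 4+3+4 = 11 ballots, Quinn on 2. Tanaka wins 11–2.
Tanaka vs Ahmed: Tanaka is ranked higher on 1+3+4 = 8 ballots, Ahmed on 5. Tanaka wins 8–5.
Tanaka vs Ruiz: 3 for Tanaka, 10 for Ruiz — Ruiz by 10–3.
Quinn vs Ahmed: 1+1+4 = 6 for Quinn, 7 for Ahmed — Ahmed by 7–6.
Quinn vs Ruiz: Quinn preferred on 0 ballots; Ruiz wins 13–0.
Ahmed vs Ruiz: Ahmed preferred on 4+3 = 7 ballots; Ahmed wins 7–6.
Every candidate loses at least once (Tanaka loses to Ruiz; Quinn loses to Tanaka; Ahmed loses to Tanaka; Ruiz loses to Ahmed). The majority relation contains the cycle Tanaka → Ahmed → Ruiz → Tanaka, so there is no Condorcet winner.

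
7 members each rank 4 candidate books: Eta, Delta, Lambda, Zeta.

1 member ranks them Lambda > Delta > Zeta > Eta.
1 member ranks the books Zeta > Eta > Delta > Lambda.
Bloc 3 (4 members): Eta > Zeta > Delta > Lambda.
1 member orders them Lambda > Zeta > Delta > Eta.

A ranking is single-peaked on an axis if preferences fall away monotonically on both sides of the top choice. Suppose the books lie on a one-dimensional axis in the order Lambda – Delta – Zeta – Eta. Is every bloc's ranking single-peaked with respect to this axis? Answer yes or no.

Axis positions: Lambda=1, Delta=2, Zeta=3, Eta=4.
Bloc 1 (peak Lambda at position 1): ranking walks positions 1-2-3-4, expanding outward from the peak — single-peaked.
Bloc 2 (peak Zeta at position 3): ranking walks positions 3-4-2-1, expanding outward from the peak — single-peaked.
Bloc 3 (peak Eta at position 4): ranking walks positions 4-3-2-1, expanding outward from the peak — single-peaked.
Bloc 4: ranking walks positions 1-3-2-4; Zeta is ranked above Delta even though Delta lies between Zeta and the peak Lambda on the axis — preferences dip and rise again. Not single-peaked.
Bloc 4 violates single-peakedness, so the profile is not single-peaked on this axis.

no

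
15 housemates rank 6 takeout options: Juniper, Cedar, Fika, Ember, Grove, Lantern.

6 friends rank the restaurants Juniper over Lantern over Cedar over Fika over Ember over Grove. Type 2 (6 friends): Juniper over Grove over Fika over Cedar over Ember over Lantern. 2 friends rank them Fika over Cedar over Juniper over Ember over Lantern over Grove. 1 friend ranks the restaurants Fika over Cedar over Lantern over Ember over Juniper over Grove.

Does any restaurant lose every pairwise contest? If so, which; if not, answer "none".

Head-to-head results (15 friends):
Juniper–Cedar: Juniper 12–3.
Juniper–Fika: Juniper 12–3.
Juniper vs Ember: Juniper is ranked higher on 6+6+2 = 14 ballots, Ember on 1. Juniper wins 14–1.
Juniper–Grove: Juniper 15–0.
Juniper vs Lantern: Juniper, 14–1.
Cedar vs Fika: Cedar is ranked higher on 6 ballots, Fika on 9. Fika wins 9–6.
Cedar vs Ember: Cedar wins 15–0.
Cedar vs Grove: Cedar is ranked higher on 6+2+1 = 9 ballots, Grove on 6. Cedar wins 9–6.
Cedar vs Lantern: Cedar, 9–6.
Fika vs Ember: Fika, 15–0.
Fika vs Grove: Fika wins 9–6.
Fika–Lantern: Fika 9–6.
Ember–Grove: Ember 9–6.
Ember vs Lantern: Ember, 8–7.
Grove vs Lantern: Lantern, 9–6.
Grove is beaten in every head-to-head and is the Condorcet loser.

Grove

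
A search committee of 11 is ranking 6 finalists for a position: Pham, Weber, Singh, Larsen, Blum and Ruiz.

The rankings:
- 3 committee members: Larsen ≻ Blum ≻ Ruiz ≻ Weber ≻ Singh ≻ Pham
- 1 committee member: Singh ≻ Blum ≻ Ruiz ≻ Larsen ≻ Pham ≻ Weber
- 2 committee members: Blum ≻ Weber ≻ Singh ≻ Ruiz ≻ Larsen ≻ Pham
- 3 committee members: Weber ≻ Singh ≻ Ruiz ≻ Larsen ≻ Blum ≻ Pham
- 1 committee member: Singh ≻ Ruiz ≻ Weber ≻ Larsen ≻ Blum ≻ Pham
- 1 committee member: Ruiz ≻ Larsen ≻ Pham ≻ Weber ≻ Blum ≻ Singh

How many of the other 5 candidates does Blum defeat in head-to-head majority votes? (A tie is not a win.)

4

Blum against each rival (11 committee members):
Blum vs Pham: Blum, 10–1.
Blum vs Weber: 3+1+2 = 6 for Blum, 5 for Weber — Blum by 6–5.
Blum vs Singh: Blum, 6–5.
Blum vs Larsen: Blum preferred on 1+2 = 3 ballots; Larsen wins 8–3.
Blum–Ruiz: Blum 6–5.
Blum beats Pham, Weber, Singh, Ruiz; loses to Larsen — 4 pairwise wins.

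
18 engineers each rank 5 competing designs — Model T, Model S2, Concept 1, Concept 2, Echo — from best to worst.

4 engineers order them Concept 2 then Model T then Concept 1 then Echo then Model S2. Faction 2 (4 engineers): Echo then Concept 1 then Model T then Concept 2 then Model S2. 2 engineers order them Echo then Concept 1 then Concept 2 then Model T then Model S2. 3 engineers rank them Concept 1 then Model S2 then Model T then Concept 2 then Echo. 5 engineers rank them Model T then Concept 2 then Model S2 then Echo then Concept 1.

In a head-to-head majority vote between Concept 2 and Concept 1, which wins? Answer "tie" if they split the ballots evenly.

Ballots ranking Concept 2 above Concept 1: 4 + 5 = 9.
Ballots ranking Concept 1 above Concept 2: 18 − 9 = 9.
9–9: the pair ties.

tie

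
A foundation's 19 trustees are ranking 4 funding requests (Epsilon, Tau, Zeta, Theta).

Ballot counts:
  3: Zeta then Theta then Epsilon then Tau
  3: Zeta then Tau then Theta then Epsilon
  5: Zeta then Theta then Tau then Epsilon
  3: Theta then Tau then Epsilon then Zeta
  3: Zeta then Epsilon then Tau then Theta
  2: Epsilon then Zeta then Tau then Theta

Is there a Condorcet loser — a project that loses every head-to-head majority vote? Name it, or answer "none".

Epsilon

Head-to-head results (19 reviewers):
Epsilon vs Tau: Tau, 11–8.
Epsilon vs Zeta: Epsilon preferred on 3+2 = 5 ballots; Zeta wins 14–5.
Epsilon–Theta: Theta 14–5.
Tau vs Zeta: Zeta wins 16–3.
Tau–Theta: Theta 11–8.
Zeta vs Theta: Zeta wins 16–3.
Only Epsilon has no wins; Epsilon is the Condorcet loser.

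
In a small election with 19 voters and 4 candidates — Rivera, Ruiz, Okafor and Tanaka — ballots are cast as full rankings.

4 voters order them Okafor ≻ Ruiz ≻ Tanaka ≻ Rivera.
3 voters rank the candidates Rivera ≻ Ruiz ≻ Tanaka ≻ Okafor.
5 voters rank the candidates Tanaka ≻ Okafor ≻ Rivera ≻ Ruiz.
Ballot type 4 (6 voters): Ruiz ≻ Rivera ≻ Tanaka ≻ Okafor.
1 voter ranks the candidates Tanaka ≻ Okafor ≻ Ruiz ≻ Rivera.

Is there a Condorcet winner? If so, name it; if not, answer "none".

Pairwise majorities:
Rivera vs Ruiz: Rivera is ranked higher on 3+5 = 8 ballots, Ruiz on 11. Ruiz wins 11–8.
Rivera vs Okafor: 3+6 = 9 for Rivera, 10 for Okafor — Okafor by 10–9.
Rivera vs Tanaka: Rivera preferred on 3+6 = 9 ballots; Tanaka wins 10–9.
Ruiz vs Okafor: 9 to 10, Okafor.
Ruiz vs Tanaka: 13 to 6, Ruiz.
Okafor vs Tanaka: Okafor is ranked higher on 4 ballots, Tanaka on 15. Tanaka wins 15–4.
No candidate is unbeaten: Rivera loses to Ruiz; Ruiz loses to Okafor; Okafor loses to Tanaka; Tanaka loses to Ruiz. In particular Ruiz beats Tanaka beats Okafor beats Ruiz is a majority cycle — no Condorcet winner exists.

none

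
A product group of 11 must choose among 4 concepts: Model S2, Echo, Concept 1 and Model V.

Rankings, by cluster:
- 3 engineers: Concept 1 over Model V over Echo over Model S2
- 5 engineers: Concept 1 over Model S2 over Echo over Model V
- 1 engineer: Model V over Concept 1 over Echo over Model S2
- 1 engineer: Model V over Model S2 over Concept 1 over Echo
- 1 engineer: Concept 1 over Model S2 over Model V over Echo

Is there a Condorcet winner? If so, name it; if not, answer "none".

Pairwise majorities:
Model S2 vs Echo: Model S2 is ranked higher on 5+1+1 = 7 ballots, Echo on 4. Model S2 wins 7–4.
Model S2 vs Concept 1: 1 for Model S2, 10 for Concept 1 — Concept 1 by 10–1.
Model S2 vs Model V: 6 to 5, Model S2.
Echo vs Concept 1: 0 for Echo, 11 for Concept 1 — Concept 1 by 11–0.
Echo vs Model V: Echo is ranked higher on 5 ballots, Model V on 6. Model V wins 6–5.
Concept 1 vs Model V: Concept 1 is ranked higher on 3+5+1 = 9 ballots, Model V on 2. Concept 1 wins 9–2.
Concept 1 wins every pairwise contest, so Concept 1 is the Condorcet winner.

Concept 1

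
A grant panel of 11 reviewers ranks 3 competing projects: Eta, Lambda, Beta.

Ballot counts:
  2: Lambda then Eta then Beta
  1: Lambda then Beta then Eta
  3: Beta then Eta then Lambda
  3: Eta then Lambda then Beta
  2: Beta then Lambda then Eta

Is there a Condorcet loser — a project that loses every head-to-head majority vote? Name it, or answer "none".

none

Pairwise majorities:
Eta vs Lambda: Eta is ranked higher on 3+3 = 6 ballots, Lambda on 5. Eta wins 6–5.
Eta vs Beta: Eta is ranked higher on 2+3 = 5 ballots, Beta on 6. Beta wins 6–5.
Lambda vs Beta: Lambda wins 6–5.
Every project wins at least one matchup (Eta beats Lambda; Lambda beats Beta; Beta beats Eta), so there is no Condorcet loser.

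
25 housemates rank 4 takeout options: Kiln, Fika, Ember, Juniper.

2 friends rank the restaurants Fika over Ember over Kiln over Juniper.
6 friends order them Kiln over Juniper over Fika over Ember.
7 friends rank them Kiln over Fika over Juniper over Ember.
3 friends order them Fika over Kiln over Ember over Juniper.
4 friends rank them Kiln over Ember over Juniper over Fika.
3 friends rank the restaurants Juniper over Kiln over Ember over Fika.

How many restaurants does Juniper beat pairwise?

Juniper against each rival (25 friends):
Juniper vs Kiln: 3 to 22, Kiln.
Juniper vs Fika: 6+4+3 = 13 for Juniper, 12 for Fika — Juniper by 13–12.
Juniper–Ember: Juniper 16–9.
Juniper beats Fika, Ember; loses to Kiln — 2 pairwise wins.

2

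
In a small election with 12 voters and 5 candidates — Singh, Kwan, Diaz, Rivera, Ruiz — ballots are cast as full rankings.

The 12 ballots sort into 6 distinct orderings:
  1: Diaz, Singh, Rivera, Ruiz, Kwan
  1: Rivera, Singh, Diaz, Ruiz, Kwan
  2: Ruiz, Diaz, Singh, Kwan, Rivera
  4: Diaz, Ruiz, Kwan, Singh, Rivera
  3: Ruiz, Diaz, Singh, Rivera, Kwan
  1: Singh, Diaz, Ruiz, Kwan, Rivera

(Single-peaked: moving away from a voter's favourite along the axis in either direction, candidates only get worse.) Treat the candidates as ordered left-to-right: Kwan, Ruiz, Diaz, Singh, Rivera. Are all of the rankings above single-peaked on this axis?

Axis positions: Kwan=1, Ruiz=2, Diaz=3, Singh=4, Rivera=5.
Group 1 (peak Diaz at position 3): ranking walks positions 3-4-5-2-1, expanding outward from the peak — single-peaked.
Group 2 (peak Rivera at position 5): ranking walks positions 5-4-3-2-1, expanding outward from the peak — single-peaked.
Group 3 (peak Ruiz at position 2): ranking walks positions 2-3-4-1-5, expanding outward from the peak — single-peaked.
Group 4 (peak Diaz at position 3): ranking walks positions 3-2-1-4-5, expanding outward from the peak — single-peaked.
Group 5 (peak Ruiz at position 2): ranking walks positions 2-3-4-5-1, expanding outward from the peak — single-peaked.
Group 6 (peak Singh at position 4): ranking walks positions 4-3-2-1-5, expanding outward from the peak — single-peaked.
Every ranking is single-peaked on this axis.

yes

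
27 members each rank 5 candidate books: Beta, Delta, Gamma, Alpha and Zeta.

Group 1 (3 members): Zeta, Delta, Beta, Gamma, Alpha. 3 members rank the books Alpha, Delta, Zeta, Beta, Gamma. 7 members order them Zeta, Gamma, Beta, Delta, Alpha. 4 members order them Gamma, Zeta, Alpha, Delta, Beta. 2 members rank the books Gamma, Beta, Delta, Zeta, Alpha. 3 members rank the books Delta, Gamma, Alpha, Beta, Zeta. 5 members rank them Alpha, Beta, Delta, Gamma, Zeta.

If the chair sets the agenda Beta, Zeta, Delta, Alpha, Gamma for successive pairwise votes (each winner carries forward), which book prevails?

Gamma

Round 1: Beta vs Zeta — 10–17, Zeta advances.
Round 2: Zeta vs Delta — 14–13, Zeta advances.
Round 3: Zeta vs Alpha — 16–11, Zeta advances.
Round 4: Zeta vs Gamma — 13–14, Gamma advances.
Gamma survives the agenda.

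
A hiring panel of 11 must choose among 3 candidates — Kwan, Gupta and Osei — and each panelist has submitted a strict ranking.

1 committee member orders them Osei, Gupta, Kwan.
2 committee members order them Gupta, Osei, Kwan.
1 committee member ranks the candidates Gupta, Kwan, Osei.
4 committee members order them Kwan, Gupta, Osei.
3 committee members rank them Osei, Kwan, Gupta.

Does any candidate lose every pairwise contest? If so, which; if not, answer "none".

none

Pairwise majorities:
Kwan vs Gupta: Kwan preferred on 4+3 = 7 ballots; Kwan wins 7–4.
Kwan vs Osei: Osei wins 6–5.
Gupta vs Osei: Gupta wins 7–4.
Every candidate wins at least one matchup (Kwan beats Gupta; Gupta beats Osei; Osei beats Kwan), so there is no Condorcet loser.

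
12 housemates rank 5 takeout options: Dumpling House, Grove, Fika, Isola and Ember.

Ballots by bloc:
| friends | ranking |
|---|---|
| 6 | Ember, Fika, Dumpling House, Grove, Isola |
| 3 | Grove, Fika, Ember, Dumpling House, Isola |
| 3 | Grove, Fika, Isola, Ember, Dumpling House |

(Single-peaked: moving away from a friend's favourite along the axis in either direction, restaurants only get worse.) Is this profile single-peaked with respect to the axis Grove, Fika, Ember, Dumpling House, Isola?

no

Axis positions: Grove=1, Fika=2, Ember=3, Dumpling House=4, Isola=5.
Bloc 1 (peak Ember at position 3): ranking walks positions 3-2-4-1-5, expanding outward from the peak — single-peaked.
Bloc 2 (peak Grove at position 1): ranking walks positions 1-2-3-4-5, expanding outward from the peak — single-peaked.
Bloc 3: ranking walks positions 1-2-5-3-4; Isola is ranked above Ember even though Ember lies between Isola and the peak Grove on the axis — preferences dip and rise again. Not single-peaked.
Bloc 3 violates single-peakedness, so the profile is not single-peaked on this axis.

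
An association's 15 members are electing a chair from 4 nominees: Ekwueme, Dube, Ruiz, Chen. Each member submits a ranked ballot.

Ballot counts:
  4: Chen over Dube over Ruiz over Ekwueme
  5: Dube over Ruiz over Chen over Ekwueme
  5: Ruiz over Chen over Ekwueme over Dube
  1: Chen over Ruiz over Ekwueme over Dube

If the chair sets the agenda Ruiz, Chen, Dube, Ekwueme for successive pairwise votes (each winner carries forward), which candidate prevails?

Round 1: Ruiz vs Chen — 10–5, Ruiz advances.
Round 2: Ruiz vs Dube — 6–9, Dube advances.
Round 3: Dube vs Ekwueme — 9–6, Dube advances.
Dube survives the agenda.

Dube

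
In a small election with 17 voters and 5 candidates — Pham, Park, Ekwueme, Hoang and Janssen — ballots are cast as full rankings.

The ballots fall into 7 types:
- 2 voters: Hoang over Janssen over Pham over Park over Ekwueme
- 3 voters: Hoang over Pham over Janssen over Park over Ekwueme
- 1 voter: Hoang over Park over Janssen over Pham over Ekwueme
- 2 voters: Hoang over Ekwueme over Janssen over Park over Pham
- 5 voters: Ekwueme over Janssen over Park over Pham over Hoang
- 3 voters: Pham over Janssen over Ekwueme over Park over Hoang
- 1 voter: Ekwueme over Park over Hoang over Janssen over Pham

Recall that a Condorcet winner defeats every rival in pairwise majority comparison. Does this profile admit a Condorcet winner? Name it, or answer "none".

none

Pairwise majorities:
Pham vs Park: Pham is ranked higher on 2+3+3 = 8 ballots, Park on 9. Park wins 9–8.
Pham vs Ekwueme: Pham is ranked higher on 2+3+1+3 = 9 ballots, Ekwueme on 8. Pham wins 9–8.
Pham vs Hoang: 5+3 = 8 for Pham, 9 for Hoang — Hoang by 9–8.
Pham vs Janssen: 3+3 = 6 for Pham, 11 for Janssen — Janssen by 11–6.
Park vs Ekwueme: Park preferred on 2+3+1 = 6 ballots; Ekwueme wins 11–6.
Park vs Hoang: Park preferred on 5+3+1 = 9 ballots; Park wins 9–8.
Park vs Janssen: 1+1 = 2 for Park, 15 for Janssen — Janssen by 15–2.
Ekwueme vs Hoang: 9 to 8, Ekwueme.
Ekwueme vs Janssen: 2+5+1 = 8 for Ekwueme, 9 for Janssen — Janssen by 9–8.
Hoang vs Janssen: 9 to 8, Hoang.
Every candidate loses at least once (Pham loses to Park; Park loses to Ekwueme; Ekwueme loses to Pham; Hoang loses to Park; Janssen loses to Hoang). The majority relation contains the cycle Pham > Ekwueme > Park > Pham, so there is no Condorcet winner.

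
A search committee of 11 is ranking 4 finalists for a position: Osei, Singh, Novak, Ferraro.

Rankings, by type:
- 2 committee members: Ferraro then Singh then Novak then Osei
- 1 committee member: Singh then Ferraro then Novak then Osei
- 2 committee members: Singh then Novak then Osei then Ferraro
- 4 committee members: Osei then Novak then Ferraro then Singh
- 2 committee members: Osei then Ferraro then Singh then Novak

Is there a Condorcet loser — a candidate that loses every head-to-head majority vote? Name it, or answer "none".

none

Pairwise majorities:
Osei vs Singh: 4+2 = 6 for Osei, 5 for Singh — Osei by 6–5.
Osei vs Novak: 4+2 = 6 for Osei, 5 for Novak — Osei by 6–5.
Osei vs Ferraro: Osei wins 8–3.
Singh vs Novak: Singh is ranked higher on 2+1+2+2 = 7 ballots, Novak on 4. Singh wins 7–4.
Singh vs Ferraro: 3 to 8, Ferraro.
Novak vs Ferraro: Novak is ranked higher on 2+4 = 6 ballots, Ferraro on 5. Novak wins 6–5.
Every candidate wins at least one matchup (Osei beats Singh; Singh beats Novak; Novak beats Ferraro; Ferraro beats Singh), so there is no Condorcet loser.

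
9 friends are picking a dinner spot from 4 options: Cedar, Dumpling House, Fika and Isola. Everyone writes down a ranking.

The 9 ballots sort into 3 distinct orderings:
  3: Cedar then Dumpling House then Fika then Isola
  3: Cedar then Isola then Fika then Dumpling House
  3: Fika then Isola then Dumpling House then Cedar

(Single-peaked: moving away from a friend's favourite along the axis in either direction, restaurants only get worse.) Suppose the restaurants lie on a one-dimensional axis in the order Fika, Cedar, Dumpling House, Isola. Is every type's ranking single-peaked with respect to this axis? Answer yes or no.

Axis positions: Fika=1, Cedar=2, Dumpling House=3, Isola=4.
Type 1 (peak Cedar at position 2): ranking walks positions 2-3-1-4, expanding outward from the peak — single-peaked.
Type 2: ranking walks positions 2-4-1-3; Isola is ranked above Dumpling House even though Dumpling House lies between Isola and the peak Cedar on the axis — preferences dip and rise again. Not single-peaked.
Type 3: ranking walks positions 1-4-3-2; Isola is ranked above Cedar even though Cedar lies between Isola and the peak Fika on the axis — preferences dip and rise again. Not single-peaked.
Type 2 violates single-peakedness, so the profile is not single-peaked on this axis.

no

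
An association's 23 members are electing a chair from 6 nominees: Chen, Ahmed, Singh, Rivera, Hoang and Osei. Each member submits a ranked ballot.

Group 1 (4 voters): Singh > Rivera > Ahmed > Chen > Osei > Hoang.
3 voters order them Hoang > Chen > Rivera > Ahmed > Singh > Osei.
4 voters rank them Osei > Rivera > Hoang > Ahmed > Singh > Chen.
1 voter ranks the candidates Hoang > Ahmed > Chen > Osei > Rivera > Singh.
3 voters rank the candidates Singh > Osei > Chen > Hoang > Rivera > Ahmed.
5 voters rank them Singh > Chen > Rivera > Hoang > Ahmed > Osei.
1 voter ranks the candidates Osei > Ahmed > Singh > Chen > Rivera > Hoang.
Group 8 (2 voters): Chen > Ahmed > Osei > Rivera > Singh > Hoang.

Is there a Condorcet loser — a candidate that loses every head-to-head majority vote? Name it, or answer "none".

none

Pairwise majorities:
Chen vs Ahmed: Chen, 13–10.
Chen vs Singh: 6 to 17, Singh.
Chen vs Rivera: Chen wins 15–8.
Chen vs Hoang: Chen wins 15–8.
Chen vs Osei: 4+3+1+5+2 = 15 for Chen, 8 for Osei — Chen by 15–8.
Ahmed vs Singh: 3+4+1+1+2 = 11 for Ahmed, 12 for Singh — Singh by 12–11.
Ahmed vs Rivera: Rivera, 19–4.
Ahmed vs Hoang: Hoang, 16–7.
Ahmed vs Osei: 15 to 8, Ahmed.
Singh vs Rivera: Singh preferred on 4+3+5+1 = 13 ballots; Singh wins 13–10.
Singh vs Hoang: Singh, 15–8.
Singh vs Osei: 4+3+3+5 = 15 for Singh, 8 for Osei — Singh by 15–8.
Rivera vs Hoang: 16 to 7, Rivera.
Rivera vs Osei: Rivera, 12–11.
Hoang vs Osei: Hoang is ranked higher on 3+1+5 = 9 ballots, Osei on 14. Osei wins 14–9.
Every candidate wins at least one matchup (Chen beats Ahmed; Ahmed beats Osei; Singh beats Chen; Rivera beats Ahmed; Hoang beats Ahmed; Osei beats Hoang), so there is no Condorcet loser.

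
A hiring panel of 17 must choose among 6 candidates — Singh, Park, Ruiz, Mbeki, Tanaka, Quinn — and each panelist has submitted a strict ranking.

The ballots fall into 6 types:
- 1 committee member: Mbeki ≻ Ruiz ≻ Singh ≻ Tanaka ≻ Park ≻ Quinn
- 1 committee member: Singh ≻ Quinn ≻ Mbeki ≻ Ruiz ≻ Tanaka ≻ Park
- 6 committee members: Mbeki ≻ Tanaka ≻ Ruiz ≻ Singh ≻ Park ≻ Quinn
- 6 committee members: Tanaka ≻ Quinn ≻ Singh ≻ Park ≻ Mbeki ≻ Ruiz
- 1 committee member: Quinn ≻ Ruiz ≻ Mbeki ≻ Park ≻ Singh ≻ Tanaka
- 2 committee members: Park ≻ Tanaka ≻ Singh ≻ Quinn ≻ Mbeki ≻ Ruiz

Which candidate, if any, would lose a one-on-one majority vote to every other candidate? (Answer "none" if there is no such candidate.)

none

Head-to-head results (17 committee members):
Singh vs Park: Singh, 14–3.
Singh vs Ruiz: Singh, 9–8.
Singh vs Mbeki: Singh is ranked higher on 1+6+2 = 9 ballots, Mbeki on 8. Singh wins 9–8.
Singh–Tanaka: Tanaka 14–3.
Singh–Quinn: Singh 10–7.
Park vs Ruiz: Park is ranked higher on 6+2 = 8 ballots, Ruiz on 9. Ruiz wins 9–8.
Park vs Mbeki: 8 to 9, Mbeki.
Park vs Tanaka: Tanaka, 14–3.
Park vs Quinn: Park is ranked higher on 1+6+2 = 9 ballots, Quinn on 8. Park wins 9–8.
Ruiz vs Mbeki: Ruiz preferred on 1 ballot; Mbeki wins 16–1.
Ruiz vs Tanaka: Ruiz is ranked higher on 1+1+1 = 3 ballots, Tanaka on 14. Tanaka wins 14–3.
Ruiz vs Quinn: 7 to 10, Quinn.
Mbeki vs Tanaka: 9 to 8, Mbeki.
Mbeki vs Quinn: Quinn, 10–7.
Tanaka vs Quinn: Tanaka, 15–2.
Every candidate wins at least one matchup (Singh beats Park; Park beats Quinn; Ruiz beats Park; Mbeki beats Park; Tanaka beats Singh; Quinn beats Ruiz), so there is no Condorcet loser.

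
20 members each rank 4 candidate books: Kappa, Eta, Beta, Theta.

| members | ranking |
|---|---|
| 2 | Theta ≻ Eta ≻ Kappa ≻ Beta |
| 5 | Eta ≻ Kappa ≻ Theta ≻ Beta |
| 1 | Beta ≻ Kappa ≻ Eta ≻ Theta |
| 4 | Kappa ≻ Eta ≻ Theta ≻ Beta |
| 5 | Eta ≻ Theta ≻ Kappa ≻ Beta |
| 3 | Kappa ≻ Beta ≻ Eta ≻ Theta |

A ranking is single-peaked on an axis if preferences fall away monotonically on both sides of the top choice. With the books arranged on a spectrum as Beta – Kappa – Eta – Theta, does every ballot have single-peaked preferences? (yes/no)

yes

Axis positions: Beta=1, Kappa=2, Eta=3, Theta=4.
Group 1 (peak Theta at position 4): ranking walks positions 4-3-2-1, expanding outward from the peak — single-peaked.
Group 2 (peak Eta at position 3): ranking walks positions 3-2-4-1, expanding outward from the peak — single-peaked.
Group 3 (peak Beta at position 1): ranking walks positions 1-2-3-4, expanding outward from the peak — single-peaked.
Group 4 (peak Kappa at position 2): ranking walks positions 2-3-4-1, expanding outward from the peak — single-peaked.
Group 5 (peak Eta at position 3): ranking walks positions 3-4-2-1, expanding outward from the peak — single-peaked.
Group 6 (peak Kappa at position 2): ranking walks positions 2-1-3-4, expanding outward from the peak — single-peaked.
Every ranking is single-peaked on this axis.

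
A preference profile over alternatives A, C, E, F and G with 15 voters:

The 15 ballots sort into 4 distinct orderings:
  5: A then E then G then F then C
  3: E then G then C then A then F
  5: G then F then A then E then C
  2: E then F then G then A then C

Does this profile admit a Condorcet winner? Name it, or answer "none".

Head-to-head results (15 voters):
A vs C: 5+5+2 = 12 for A, 3 for C — A by 12–3.
A vs E: A wins 10–5.
A vs F: A, 8–7.
A vs G: A preferred on 5 ballots; G wins 10–5.
C vs E: 0 to 15, E.
C vs F: F wins 12–3.
C vs G: C is ranked higher on 0 ballots, G on 15. G wins 15–0.
E vs F: E wins 10–5.
E vs G: 10 to 5, E.
F vs G: G wins 13–2.
Each alternative drops at least one matchup (A loses to G; C loses to A; E loses to A; F loses to A; G loses to E); the cycle A beats E beats G beats A rules out a Condorcet winner.

none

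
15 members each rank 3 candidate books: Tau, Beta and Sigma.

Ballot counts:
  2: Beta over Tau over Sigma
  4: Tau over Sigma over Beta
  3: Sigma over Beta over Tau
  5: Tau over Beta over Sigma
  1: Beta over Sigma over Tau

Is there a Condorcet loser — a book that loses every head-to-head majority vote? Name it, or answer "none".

Sigma

Pairwise majorities:
Tau–Beta: Tau 9–6.
Tau–Sigma: Tau 11–4.
Beta vs Sigma: 8 to 7, Beta.
Sigma is beaten in every head-to-head and is the Condorcet loser.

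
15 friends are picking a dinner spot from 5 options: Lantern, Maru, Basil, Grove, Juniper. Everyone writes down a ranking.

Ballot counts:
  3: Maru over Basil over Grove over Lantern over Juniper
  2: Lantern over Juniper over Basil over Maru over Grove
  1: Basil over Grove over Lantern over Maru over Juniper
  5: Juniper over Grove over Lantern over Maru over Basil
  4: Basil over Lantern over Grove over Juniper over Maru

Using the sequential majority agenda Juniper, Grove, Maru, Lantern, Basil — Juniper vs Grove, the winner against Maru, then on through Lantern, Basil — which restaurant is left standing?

Round 1: Juniper vs Grove — 7–8, Grove advances.
Round 2: Grove vs Maru — 10–5, Grove advances.
Round 3: Grove vs Lantern — 9–6, Grove advances.
Round 4: Grove vs Basil — 5–10, Basil advances.
Basil survives the agenda.

Basil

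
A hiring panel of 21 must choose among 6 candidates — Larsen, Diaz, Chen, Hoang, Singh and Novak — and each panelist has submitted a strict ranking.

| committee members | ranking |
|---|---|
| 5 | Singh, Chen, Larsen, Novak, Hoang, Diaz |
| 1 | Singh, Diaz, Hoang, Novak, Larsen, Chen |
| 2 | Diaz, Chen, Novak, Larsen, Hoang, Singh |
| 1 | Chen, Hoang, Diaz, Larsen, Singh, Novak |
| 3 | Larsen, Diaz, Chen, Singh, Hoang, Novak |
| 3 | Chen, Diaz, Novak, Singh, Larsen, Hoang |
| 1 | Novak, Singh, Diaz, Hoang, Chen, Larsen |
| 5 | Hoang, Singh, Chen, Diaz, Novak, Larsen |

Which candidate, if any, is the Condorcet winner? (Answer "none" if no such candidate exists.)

Head-to-head results (21 committee members):
Larsen vs Diaz: Larsen preferred on 5+3 = 8 ballots; Diaz wins 13–8.
Larsen–Chen: Chen 17–4.
Larsen vs Hoang: Larsen, 13–8.
Larsen vs Singh: Larsen is ranked higher on 2+1+3 = 6 ballots, Singh on 15. Singh wins 15–6.
Larsen vs Novak: 9 to 12, Novak.
Diaz vs Chen: 1+2+3+1 = 7 for Diaz, 14 for Chen — Chen by 14–7.
Diaz vs Hoang: Hoang, 11–10.
Diaz vs Singh: Singh, 12–9.
Diaz vs Novak: Diaz preferred on 1+2+1+3+3+5 = 15 ballots; Diaz wins 15–6.
Chen vs Hoang: 14 to 7, Chen.
Chen vs Singh: Singh, 12–9.
Chen vs Novak: Chen preferred on 5+2+1+3+3+5 = 19 ballots; Chen wins 19–2.
Hoang vs Singh: Singh wins 13–8.
Hoang vs Novak: Novak, 11–10.
Singh vs Novak: Singh, 15–6.
Singh wins every pairwise contest, so Singh is the Condorcet winner.

Singh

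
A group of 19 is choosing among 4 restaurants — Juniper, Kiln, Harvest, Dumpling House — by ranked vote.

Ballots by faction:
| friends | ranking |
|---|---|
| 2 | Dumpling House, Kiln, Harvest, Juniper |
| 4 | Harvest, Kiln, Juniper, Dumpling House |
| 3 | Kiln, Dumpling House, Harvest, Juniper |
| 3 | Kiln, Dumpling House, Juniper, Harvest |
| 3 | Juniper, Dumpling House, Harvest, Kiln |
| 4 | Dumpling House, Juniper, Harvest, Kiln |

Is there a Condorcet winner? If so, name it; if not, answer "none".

Check each pair by majority over 19 ballots:
Juniper vs Kiln: Kiln, 12–7.
Juniper–Harvest: Juniper 10–9.
Juniper–Dumpling House: Dumpling House 12–7.
Kiln vs Harvest: Harvest wins 11–8.
Kiln–Dumpling House: Kiln 10–9.
Harvest vs Dumpling House: Dumpling House, 15–4.
No restaurant is unbeaten: Juniper loses to Kiln; Kiln loses to Harvest; Harvest loses to Juniper; Dumpling House loses to Kiln. In particular Juniper → Harvest → Kiln → Juniper is a majority cycle — no Condorcet winner exists.

none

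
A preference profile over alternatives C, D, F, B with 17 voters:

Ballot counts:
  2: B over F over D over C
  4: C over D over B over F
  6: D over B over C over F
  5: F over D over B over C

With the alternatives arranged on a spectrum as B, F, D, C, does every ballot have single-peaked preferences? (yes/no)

no

Axis positions: B=1, F=2, D=3, C=4.
Ballot type 1 (peak B at position 1): ranking walks positions 1-2-3-4, expanding outward from the peak — single-peaked.
Ballot type 2: ranking walks positions 4-3-1-2; B is ranked above F even though F lies between B and the peak C on the axis — preferences dip and rise again. Not single-peaked.
Ballot type 3: ranking walks positions 3-1-4-2; B is ranked above F even though F lies between B and the peak D on the axis — preferences dip and rise again. Not single-peaked.
Ballot type 4 (peak F at position 2): ranking walks positions 2-3-1-4, expanding outward from the peak — single-peaked.
Ballot type 2 violates single-peakedness, so the profile is not single-peaked on this axis.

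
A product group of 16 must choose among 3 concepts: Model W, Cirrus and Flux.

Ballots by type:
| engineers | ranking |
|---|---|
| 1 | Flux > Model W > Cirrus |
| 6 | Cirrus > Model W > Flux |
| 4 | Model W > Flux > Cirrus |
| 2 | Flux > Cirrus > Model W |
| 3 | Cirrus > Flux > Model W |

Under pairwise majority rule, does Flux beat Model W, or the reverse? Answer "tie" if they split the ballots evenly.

Model W

Ballots ranking Flux above Model W: 1 + 2 + 3 = 6.
Ballots ranking Model W above Flux: 16 − 6 = 10.
Model W wins the head-to-head 10–6.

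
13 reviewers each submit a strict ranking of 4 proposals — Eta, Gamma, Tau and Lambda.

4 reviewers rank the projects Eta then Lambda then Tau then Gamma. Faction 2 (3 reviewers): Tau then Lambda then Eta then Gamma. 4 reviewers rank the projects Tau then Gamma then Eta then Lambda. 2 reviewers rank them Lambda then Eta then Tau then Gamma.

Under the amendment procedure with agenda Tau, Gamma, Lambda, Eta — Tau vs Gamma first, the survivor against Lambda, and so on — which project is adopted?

Tau

Round 1: Tau vs Gamma — 13–0, Tau advances.
Round 2: Tau vs Lambda — 7–6, Tau advances.
Round 3: Tau vs Eta — 7–6, Tau advances.
Tau survives the agenda.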